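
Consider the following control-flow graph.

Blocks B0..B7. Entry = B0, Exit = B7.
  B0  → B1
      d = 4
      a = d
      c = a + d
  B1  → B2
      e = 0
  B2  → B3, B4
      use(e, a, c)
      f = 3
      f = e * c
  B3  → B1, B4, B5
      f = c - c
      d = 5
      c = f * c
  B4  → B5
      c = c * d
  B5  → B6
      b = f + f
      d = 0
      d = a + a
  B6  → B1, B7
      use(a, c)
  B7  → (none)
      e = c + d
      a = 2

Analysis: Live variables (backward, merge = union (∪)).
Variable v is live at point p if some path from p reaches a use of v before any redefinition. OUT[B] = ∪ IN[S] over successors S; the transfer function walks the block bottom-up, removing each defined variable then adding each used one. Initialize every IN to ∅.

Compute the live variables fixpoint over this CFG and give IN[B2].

Answer: {a, c, d, e}

Trace:
Converged values:
  B0: | IN={} | OUT={a, c, d}
  B1: | IN={a, c, d} | OUT={a, c, d, e}
  B2: | IN={a, c, d, e} | OUT={a, c, d, f}
  B3: | IN={a, c} | OUT={a, c, d, f}
  B4: | IN={a, c, d, f} | OUT={a, c, f}
  B5: | IN={a, c, f} | OUT={a, c, d}
  B6: | IN={a, c, d} | OUT={a, c, d}
  B7: | IN={c, d} | OUT={}

Merge at B2: OUT[B2] = IN[B3] ⊔ IN[B4] = {a, c, d, f}
Applying B2's transfer function to that OUT value gives IN[B2] (row B2 above).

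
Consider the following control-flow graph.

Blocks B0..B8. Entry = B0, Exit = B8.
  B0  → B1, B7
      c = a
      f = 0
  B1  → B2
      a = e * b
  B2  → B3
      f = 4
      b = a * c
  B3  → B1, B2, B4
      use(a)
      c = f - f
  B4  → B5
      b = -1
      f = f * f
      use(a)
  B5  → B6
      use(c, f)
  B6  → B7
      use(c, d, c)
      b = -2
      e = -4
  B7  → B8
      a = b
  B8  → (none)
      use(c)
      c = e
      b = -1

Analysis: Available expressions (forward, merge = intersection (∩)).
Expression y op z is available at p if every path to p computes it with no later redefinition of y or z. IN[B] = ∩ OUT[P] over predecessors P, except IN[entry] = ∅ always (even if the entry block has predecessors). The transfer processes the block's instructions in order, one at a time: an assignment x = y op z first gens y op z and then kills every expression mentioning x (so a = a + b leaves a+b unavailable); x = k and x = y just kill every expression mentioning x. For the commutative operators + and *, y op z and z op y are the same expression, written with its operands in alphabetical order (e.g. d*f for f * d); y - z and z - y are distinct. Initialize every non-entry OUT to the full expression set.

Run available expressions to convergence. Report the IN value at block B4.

Converged values:
  B0:   IN={}   OUT={}
  B1:   IN={}   OUT={b*e}
  B2:   IN={}   OUT={a*c}
  B3:   IN={a*c}   OUT={f-f}
  B4:   IN={f-f}   OUT={}
  B5:   IN={}   OUT={}
  B6:   IN={}   OUT={}
  B7:   IN={}   OUT={}
  B8:   IN={}   OUT={}

Merge at B4: IN[B4] = OUT[B3] = {f-f}

Answer: {f-f}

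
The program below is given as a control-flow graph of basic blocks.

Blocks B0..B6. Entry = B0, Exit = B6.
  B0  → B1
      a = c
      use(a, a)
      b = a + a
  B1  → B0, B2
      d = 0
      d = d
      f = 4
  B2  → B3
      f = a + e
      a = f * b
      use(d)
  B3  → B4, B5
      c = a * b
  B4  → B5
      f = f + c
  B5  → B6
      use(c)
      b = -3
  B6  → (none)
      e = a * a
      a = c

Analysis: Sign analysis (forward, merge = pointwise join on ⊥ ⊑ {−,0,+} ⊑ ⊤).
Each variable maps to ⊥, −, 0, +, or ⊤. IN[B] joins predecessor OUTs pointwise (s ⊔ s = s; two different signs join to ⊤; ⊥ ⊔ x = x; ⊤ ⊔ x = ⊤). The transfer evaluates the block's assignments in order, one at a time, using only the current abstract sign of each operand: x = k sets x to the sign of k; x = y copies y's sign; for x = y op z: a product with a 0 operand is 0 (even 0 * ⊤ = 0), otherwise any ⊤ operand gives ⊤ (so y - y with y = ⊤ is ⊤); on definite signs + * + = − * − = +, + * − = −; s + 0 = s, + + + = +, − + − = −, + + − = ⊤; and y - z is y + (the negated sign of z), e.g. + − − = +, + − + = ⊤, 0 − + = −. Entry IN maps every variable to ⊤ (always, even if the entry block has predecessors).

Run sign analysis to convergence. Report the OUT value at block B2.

Fixpoint table:
  B0: | IN=(all ⊤) | OUT=(all ⊤)
  B1: | IN=(all ⊤) | OUT={d:0, f:+; rest ⊤}
  B2: | IN={d:0, f:+; rest ⊤} | OUT={d:0; rest ⊤}
  B3: | IN={d:0; rest ⊤} | OUT={d:0; rest ⊤}
  B4: | IN={d:0; rest ⊤} | OUT={d:0; rest ⊤}
  B5: | IN={d:0; rest ⊤} | OUT={b:-, d:0; rest ⊤}
  B6: | IN={b:-, d:0; rest ⊤} | OUT={b:-, d:0; rest ⊤}

Merge at B2: IN[B2] = OUT[B1] = {a: ⊤, b: ⊤, c: ⊤, d: 0, e: ⊤, f: +}
Applying B2's transfer function to that IN value gives OUT[B2] (row B2 above).

Answer: {a: ⊤, b: ⊤, c: ⊤, d: 0, e: ⊤, f: ⊤}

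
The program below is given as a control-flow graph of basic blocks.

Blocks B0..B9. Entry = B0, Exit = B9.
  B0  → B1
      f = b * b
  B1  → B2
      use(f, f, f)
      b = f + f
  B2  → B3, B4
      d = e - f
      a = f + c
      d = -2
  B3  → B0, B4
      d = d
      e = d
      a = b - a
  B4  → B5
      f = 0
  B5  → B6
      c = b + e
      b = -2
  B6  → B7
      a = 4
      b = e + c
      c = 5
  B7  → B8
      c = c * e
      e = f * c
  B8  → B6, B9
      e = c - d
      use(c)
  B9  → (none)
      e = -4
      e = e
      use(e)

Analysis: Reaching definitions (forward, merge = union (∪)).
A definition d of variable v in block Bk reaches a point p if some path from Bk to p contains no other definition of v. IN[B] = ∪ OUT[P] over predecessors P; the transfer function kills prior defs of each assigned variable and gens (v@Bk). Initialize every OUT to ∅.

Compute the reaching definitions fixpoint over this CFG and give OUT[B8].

Answer: {a@B6, b@B6, c@B7, d@B2, d@B3, e@B8, f@B4}

Working:
Converged values:
  B0:  IN={a@B3, b@B1, d@B3, e@B3, f@B0}  OUT={a@B3, b@B1, d@B3, e@B3, f@B0}
  B1:  IN={a@B3, b@B1, d@B3, e@B3, f@B0}  OUT={a@B3, b@B1, d@B3, e@B3, f@B0}
  B2:  IN={a@B3, b@B1, d@B3, e@B3, f@B0}  OUT={a@B2, b@B1, d@B2, e@B3, f@B0}
  B3:  IN={a@B2, b@B1, d@B2, e@B3, f@B0}  OUT={a@B3, b@B1, d@B3, e@B3, f@B0}
  B4:  IN={a@B2, a@B3, b@B1, d@B2, d@B3, e@B3, f@B0}  OUT={a@B2, a@B3, b@B1, d@B2, d@B3, e@B3, f@B4}
  B5:  IN={a@B2, a@B3, b@B1, d@B2, d@B3, e@B3, f@B4}  OUT={a@B2, a@B3, b@B5, c@B5, d@B2, d@B3, e@B3, f@B4}
  B6:  IN={a@B2, a@B3, a@B6, b@B5, b@B6, c@B5, c@B7, d@B2, d@B3, e@B3, e@B8, f@B4}  OUT={a@B6, b@B6, c@B6, d@B2, d@B3, e@B3, e@B8, f@B4}
  B7:  IN={a@B6, b@B6, c@B6, d@B2, d@B3, e@B3, e@B8, f@B4}  OUT={a@B6, b@B6, c@B7, d@B2, d@B3, e@B7, f@B4}
  B8:  IN={a@B6, b@B6, c@B7, d@B2, d@B3, e@B7, f@B4}  OUT={a@B6, b@B6, c@B7, d@B2, d@B3, e@B8, f@B4}
  B9:  IN={a@B6, b@B6, c@B7, d@B2, d@B3, e@B8, f@B4}  OUT={a@B6, b@B6, c@B7, d@B2, d@B3, e@B9, f@B4}

Merge at B8: IN[B8] = OUT[B7] = {a@B6, b@B6, c@B7, d@B2, d@B3, e@B7, f@B4}
Applying B8's transfer function to that IN value gives OUT[B8] (row B8 above).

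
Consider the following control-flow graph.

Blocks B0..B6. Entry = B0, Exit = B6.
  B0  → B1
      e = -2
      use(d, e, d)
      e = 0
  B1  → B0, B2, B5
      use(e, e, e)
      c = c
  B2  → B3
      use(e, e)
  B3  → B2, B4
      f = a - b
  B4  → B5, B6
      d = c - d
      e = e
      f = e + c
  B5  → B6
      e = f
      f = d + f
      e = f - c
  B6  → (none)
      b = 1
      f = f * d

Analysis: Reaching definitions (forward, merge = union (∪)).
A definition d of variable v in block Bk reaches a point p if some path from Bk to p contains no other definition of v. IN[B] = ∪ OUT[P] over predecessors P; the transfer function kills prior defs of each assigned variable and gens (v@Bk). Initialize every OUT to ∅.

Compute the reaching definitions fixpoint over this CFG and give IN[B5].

Per-block solution:
  B0:   IN={c@B1, e@B0}   OUT={c@B1, e@B0}
  B1:   IN={c@B1, e@B0}   OUT={c@B1, e@B0}
  B2:   IN={c@B1, e@B0, f@B3}   OUT={c@B1, e@B0, f@B3}
  B3:   IN={c@B1, e@B0, f@B3}   OUT={c@B1, e@B0, f@B3}
  B4:   IN={c@B1, e@B0, f@B3}   OUT={c@B1, d@B4, e@B4, f@B4}
  B5:   IN={c@B1, d@B4, e@B0, e@B4, f@B4}   OUT={c@B1, d@B4, e@B5, f@B5}
  B6:   IN={c@B1, d@B4, e@B4, e@B5, f@B4, f@B5}   OUT={b@B6, c@B1, d@B4, e@B4, e@B5, f@B6}

Merge at B5: IN[B5] = OUT[B1] ⊔ OUT[B4] = {c@B1, d@B4, e@B0, e@B4, f@B4}

Answer: {c@B1, d@B4, e@B0, e@B4, f@B4}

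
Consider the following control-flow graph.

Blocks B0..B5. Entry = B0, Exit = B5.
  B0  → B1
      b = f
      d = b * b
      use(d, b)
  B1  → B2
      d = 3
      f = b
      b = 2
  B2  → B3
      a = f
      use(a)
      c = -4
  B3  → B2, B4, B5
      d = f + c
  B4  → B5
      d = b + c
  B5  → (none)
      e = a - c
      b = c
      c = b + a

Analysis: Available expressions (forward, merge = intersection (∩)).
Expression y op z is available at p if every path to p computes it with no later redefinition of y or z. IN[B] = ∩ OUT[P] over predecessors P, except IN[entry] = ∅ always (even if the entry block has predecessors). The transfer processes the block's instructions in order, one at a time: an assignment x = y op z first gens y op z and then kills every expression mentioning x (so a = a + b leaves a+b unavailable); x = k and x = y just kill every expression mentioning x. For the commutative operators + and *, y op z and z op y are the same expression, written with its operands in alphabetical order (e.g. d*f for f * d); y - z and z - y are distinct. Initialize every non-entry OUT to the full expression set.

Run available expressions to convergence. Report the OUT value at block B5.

Answer: {a+b}

Derivation:
Fixpoint table:
  B0: | IN={} | OUT={b*b}
  B1: | IN={b*b} | OUT={}
  B2: | IN={} | OUT={}
  B3: | IN={} | OUT={c+f}
  B4: | IN={c+f} | OUT={b+c, c+f}
  B5: | IN={c+f} | OUT={a+b}

Merge at B5: IN[B5] = OUT[B3] ∩ OUT[B4] = {c+f}
Applying B5's transfer function to that IN value gives OUT[B5] (row B5 above).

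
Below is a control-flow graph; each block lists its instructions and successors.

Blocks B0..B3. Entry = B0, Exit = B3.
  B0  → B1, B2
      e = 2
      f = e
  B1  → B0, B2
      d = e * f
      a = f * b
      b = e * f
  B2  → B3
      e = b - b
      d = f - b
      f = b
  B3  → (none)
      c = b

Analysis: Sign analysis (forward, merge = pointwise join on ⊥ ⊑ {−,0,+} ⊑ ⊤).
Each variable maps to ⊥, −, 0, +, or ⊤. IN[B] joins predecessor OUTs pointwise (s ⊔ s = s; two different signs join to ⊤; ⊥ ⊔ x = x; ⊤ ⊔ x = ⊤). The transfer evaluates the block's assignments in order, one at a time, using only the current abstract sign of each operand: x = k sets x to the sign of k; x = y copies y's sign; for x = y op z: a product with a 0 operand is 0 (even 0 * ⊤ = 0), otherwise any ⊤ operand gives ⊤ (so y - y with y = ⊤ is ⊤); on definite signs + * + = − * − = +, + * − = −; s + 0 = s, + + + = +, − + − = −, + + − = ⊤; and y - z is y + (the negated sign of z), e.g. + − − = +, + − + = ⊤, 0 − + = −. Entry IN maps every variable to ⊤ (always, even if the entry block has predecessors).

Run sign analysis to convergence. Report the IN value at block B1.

Per-block solution:
  B0:  IN=(all ⊤)  OUT={e:+, f:+; rest ⊤}
  B1:  IN={e:+, f:+; rest ⊤}  OUT={b:+, d:+, e:+, f:+; rest ⊤}
  B2:  IN={e:+, f:+; rest ⊤}  OUT=(all ⊤)
  B3:  IN=(all ⊤)  OUT=(all ⊤)

Merge at B1: IN[B1] = OUT[B0] = {a: ⊤, b: ⊤, c: ⊤, d: ⊤, e: +, f: +}

Answer: {a: ⊤, b: ⊤, c: ⊤, d: ⊤, e: +, f: +}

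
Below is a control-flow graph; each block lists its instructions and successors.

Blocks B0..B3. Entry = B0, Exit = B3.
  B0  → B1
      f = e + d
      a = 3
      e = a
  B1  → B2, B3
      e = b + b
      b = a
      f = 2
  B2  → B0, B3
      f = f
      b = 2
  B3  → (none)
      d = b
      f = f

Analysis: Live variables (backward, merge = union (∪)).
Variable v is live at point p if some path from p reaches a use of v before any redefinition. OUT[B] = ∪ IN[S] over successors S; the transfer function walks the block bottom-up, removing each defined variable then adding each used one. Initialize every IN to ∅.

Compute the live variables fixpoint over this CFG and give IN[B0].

Converged values:
  B0:  IN={b, d, e}  OUT={a, b, d}
  B1:  IN={a, b, d}  OUT={b, d, e, f}
  B2:  IN={d, e, f}  OUT={b, d, e, f}
  B3:  IN={b, f}  OUT={}

Merge at B0: OUT[B0] = IN[B1] = {a, b, d}
Applying B0's transfer function to that OUT value gives IN[B0] (row B0 above).

Answer: {b, d, e}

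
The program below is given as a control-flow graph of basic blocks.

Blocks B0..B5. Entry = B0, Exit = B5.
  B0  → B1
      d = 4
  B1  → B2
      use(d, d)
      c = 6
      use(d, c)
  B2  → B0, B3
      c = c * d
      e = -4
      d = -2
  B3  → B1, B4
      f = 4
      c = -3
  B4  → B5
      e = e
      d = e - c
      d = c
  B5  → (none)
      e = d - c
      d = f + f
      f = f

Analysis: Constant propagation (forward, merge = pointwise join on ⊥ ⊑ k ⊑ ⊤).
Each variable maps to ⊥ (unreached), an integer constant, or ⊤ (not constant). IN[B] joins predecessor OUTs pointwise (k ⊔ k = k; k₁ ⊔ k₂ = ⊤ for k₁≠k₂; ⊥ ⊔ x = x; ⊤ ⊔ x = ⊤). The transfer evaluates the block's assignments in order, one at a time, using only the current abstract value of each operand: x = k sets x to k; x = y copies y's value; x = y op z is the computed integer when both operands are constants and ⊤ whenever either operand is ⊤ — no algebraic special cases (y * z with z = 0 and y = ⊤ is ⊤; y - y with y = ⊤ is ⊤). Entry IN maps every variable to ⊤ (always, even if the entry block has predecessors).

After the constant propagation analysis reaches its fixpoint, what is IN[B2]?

Answer: {a: ⊤, b: ⊤, c: 6, d: ⊤, e: ⊤, f: ⊤}

Working:
Converged values:
  B0:   IN=(all ⊤)   OUT={d:4; rest ⊤}
  B1:   IN=(all ⊤)   OUT={c:6; rest ⊤}
  B2:   IN={c:6; rest ⊤}   OUT={d:-2, e:-4; rest ⊤}
  B3:   IN={d:-2, e:-4; rest ⊤}   OUT={c:-3, d:-2, e:-4, f:4; rest ⊤}
  B4:   IN={c:-3, d:-2, e:-4, f:4; rest ⊤}   OUT={c:-3, d:-3, e:-4, f:4; rest ⊤}
  B5:   IN={c:-3, d:-3, e:-4, f:4; rest ⊤}   OUT={c:-3, d:8, e:0, f:4; rest ⊤}

Merge at B2: IN[B2] = OUT[B1] = {a: ⊤, b: ⊤, c: 6, d: ⊤, e: ⊤, f: ⊤}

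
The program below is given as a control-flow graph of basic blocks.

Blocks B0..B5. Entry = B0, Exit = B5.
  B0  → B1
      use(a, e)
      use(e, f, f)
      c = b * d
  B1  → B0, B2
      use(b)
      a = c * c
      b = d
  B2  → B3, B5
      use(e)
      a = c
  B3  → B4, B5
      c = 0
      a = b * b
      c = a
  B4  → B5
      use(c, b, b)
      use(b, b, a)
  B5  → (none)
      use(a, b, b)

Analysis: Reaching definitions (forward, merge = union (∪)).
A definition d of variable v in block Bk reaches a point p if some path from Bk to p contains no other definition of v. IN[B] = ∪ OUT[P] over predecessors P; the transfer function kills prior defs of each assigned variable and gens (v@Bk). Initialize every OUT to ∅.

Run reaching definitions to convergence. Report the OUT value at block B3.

Answer: {a@B3, b@B1, c@B3}

Working:
Fixpoint table:
  B0: | IN={a@B1, b@B1, c@B0} | OUT={a@B1, b@B1, c@B0}
  B1: | IN={a@B1, b@B1, c@B0} | OUT={a@B1, b@B1, c@B0}
  B2: | IN={a@B1, b@B1, c@B0} | OUT={a@B2, b@B1, c@B0}
  B3: | IN={a@B2, b@B1, c@B0} | OUT={a@B3, b@B1, c@B3}
  B4: | IN={a@B3, b@B1, c@B3} | OUT={a@B3, b@B1, c@B3}
  B5: | IN={a@B2, a@B3, b@B1, c@B0, c@B3} | OUT={a@B2, a@B3, b@B1, c@B0, c@B3}

Merge at B3: IN[B3] = OUT[B2] = {a@B2, b@B1, c@B0}
Applying B3's transfer function to that IN value gives OUT[B3] (row B3 above).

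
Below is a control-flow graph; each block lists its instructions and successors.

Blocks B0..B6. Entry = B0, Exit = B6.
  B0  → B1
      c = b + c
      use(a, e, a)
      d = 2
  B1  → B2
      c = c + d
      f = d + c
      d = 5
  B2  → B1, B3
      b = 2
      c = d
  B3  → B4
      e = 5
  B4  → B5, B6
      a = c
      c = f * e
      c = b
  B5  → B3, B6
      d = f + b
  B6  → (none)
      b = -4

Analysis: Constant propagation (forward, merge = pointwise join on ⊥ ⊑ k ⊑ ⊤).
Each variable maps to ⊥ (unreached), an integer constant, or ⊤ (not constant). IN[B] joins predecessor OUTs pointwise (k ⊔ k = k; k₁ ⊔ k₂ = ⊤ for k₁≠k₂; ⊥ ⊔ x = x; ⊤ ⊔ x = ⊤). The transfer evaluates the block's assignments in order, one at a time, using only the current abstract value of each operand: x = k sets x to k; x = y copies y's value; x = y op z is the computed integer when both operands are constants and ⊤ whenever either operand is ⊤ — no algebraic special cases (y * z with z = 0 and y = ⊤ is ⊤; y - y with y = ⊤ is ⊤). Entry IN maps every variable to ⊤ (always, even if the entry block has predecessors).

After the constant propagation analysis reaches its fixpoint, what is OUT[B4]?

Answer: {a: ⊤, b: 2, c: 2, d: ⊤, e: 5, f: ⊤}

Trace:
Fixpoint table:
  B0:  IN=(all ⊤)  OUT={d:2; rest ⊤}
  B1:  IN=(all ⊤)  OUT={d:5; rest ⊤}
  B2:  IN={d:5; rest ⊤}  OUT={b:2, c:5, d:5; rest ⊤}
  B3:  IN={b:2; rest ⊤}  OUT={b:2, e:5; rest ⊤}
  B4:  IN={b:2, e:5; rest ⊤}  OUT={b:2, c:2, e:5; rest ⊤}
  B5:  IN={b:2, c:2, e:5; rest ⊤}  OUT={b:2, c:2, e:5; rest ⊤}
  B6:  IN={b:2, c:2, e:5; rest ⊤}  OUT={b:-4, c:2, e:5; rest ⊤}

Merge at B4: IN[B4] = OUT[B3] = {a: ⊤, b: 2, c: ⊤, d: ⊤, e: 5, f: ⊤}
Applying B4's transfer function to that IN value gives OUT[B4] (row B4 above).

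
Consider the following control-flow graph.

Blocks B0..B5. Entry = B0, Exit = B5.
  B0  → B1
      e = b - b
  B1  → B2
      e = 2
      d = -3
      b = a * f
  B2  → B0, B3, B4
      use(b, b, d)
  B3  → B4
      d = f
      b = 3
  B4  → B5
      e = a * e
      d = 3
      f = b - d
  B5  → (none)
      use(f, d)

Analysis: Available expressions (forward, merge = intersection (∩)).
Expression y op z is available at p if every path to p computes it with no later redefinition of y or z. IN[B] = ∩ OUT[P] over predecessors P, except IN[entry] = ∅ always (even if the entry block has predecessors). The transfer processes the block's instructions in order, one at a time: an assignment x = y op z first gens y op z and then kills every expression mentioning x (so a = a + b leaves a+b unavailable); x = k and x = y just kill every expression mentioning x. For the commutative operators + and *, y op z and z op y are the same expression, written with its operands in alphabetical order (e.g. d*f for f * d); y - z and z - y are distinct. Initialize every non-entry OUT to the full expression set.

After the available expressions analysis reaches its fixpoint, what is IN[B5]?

Answer: {b-d}

Trace:
Per-block solution:
  B0: | IN={} | OUT={b-b}
  B1: | IN={b-b} | OUT={a*f}
  B2: | IN={a*f} | OUT={a*f}
  B3: | IN={a*f} | OUT={a*f}
  B4: | IN={a*f} | OUT={b-d}
  B5: | IN={b-d} | OUT={b-d}

Merge at B5: IN[B5] = OUT[B4] = {b-d}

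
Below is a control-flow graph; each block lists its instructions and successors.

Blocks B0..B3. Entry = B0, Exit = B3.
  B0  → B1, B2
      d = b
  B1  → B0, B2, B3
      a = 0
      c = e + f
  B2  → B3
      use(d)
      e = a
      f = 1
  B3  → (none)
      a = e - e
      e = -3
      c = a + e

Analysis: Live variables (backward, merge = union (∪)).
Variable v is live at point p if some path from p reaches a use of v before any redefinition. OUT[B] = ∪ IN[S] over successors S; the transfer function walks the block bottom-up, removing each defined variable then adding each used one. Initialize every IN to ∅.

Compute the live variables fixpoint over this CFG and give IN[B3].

Answer: {e}

Trace:
Per-block solution:
  B0: | IN={a, b, e, f} | OUT={a, b, d, e, f}
  B1: | IN={b, d, e, f} | OUT={a, b, d, e, f}
  B2: | IN={a, d} | OUT={e}
  B3: | IN={e} | OUT={}

B3 is the boundary node: OUT[B3] = {}
Applying B3's transfer function to that OUT value gives IN[B3] (row B3 above).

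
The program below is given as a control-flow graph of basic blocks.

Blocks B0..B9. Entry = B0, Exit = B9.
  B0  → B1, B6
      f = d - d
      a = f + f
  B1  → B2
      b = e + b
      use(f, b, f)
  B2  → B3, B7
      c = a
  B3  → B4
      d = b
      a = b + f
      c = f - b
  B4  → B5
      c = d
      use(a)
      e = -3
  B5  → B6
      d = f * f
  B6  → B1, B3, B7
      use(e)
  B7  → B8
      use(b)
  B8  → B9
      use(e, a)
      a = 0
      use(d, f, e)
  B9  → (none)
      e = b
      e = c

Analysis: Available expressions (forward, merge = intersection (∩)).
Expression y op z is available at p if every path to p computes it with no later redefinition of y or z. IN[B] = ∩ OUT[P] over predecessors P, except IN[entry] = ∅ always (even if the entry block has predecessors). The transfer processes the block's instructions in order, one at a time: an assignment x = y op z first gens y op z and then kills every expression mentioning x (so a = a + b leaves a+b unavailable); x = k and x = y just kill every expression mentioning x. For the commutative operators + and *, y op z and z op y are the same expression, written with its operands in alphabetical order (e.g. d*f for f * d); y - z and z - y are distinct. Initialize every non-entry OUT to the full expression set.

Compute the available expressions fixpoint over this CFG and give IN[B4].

Per-block solution:
  B0: | IN={} | OUT={d-d, f+f}
  B1: | IN={f+f} | OUT={f+f}
  B2: | IN={f+f} | OUT={f+f}
  B3: | IN={f+f} | OUT={b+f, f+f, f-b}
  B4: | IN={b+f, f+f, f-b} | OUT={b+f, f+f, f-b}
  B5: | IN={b+f, f+f, f-b} | OUT={b+f, f*f, f+f, f-b}
  B6: | IN={f+f} | OUT={f+f}
  B7: | IN={f+f} | OUT={f+f}
  B8: | IN={f+f} | OUT={f+f}
  B9: | IN={f+f} | OUT={f+f}

Merge at B4: IN[B4] = OUT[B3] = {b+f, f+f, f-b}

Answer: {b+f, f+f, f-b}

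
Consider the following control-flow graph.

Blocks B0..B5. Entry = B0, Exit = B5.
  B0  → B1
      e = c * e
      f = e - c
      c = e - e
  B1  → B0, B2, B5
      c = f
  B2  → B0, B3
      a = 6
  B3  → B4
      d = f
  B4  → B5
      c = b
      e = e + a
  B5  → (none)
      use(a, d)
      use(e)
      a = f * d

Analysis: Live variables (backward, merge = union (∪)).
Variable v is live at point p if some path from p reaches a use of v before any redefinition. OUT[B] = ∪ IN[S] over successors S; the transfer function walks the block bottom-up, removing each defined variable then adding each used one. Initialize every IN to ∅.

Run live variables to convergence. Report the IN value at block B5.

Answer: {a, d, e, f}

Derivation:
Fixpoint table:
  B0:   IN={a, b, c, d, e}   OUT={a, b, d, e, f}
  B1:   IN={a, b, d, e, f}   OUT={a, b, c, d, e, f}
  B2:   IN={b, c, d, e, f}   OUT={a, b, c, d, e, f}
  B3:   IN={a, b, e, f}   OUT={a, b, d, e, f}
  B4:   IN={a, b, d, e, f}   OUT={a, d, e, f}
  B5:   IN={a, d, e, f}   OUT={}

B5 is the boundary node: OUT[B5] = {}
Applying B5's transfer function to that OUT value gives IN[B5] (row B5 above).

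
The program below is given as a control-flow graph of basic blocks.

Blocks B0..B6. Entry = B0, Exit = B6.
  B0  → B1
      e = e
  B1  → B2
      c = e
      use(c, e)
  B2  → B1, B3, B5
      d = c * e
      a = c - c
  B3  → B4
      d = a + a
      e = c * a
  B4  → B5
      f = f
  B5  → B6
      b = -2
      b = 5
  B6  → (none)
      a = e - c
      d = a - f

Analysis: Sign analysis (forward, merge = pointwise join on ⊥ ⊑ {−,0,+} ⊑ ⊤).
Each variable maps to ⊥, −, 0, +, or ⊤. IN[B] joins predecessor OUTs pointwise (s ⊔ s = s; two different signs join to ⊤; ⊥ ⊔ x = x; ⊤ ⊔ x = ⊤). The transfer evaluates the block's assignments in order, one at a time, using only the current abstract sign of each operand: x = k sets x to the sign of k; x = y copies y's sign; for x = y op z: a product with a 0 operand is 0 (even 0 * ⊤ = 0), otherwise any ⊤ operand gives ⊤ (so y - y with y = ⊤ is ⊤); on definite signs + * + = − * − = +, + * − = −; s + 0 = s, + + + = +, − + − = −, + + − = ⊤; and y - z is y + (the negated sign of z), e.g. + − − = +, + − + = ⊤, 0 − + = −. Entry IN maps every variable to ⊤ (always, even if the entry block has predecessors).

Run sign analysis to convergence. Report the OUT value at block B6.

Converged values:
  B0: | IN=(all ⊤) | OUT=(all ⊤)
  B1: | IN=(all ⊤) | OUT=(all ⊤)
  B2: | IN=(all ⊤) | OUT=(all ⊤)
  B3: | IN=(all ⊤) | OUT=(all ⊤)
  B4: | IN=(all ⊤) | OUT=(all ⊤)
  B5: | IN=(all ⊤) | OUT={b:+; rest ⊤}
  B6: | IN={b:+; rest ⊤} | OUT={b:+; rest ⊤}

Merge at B6: IN[B6] = OUT[B5] = {a: ⊤, b: +, c: ⊤, d: ⊤, e: ⊤, f: ⊤}
Applying B6's transfer function to that IN value gives OUT[B6] (row B6 above).

Answer: {a: ⊤, b: +, c: ⊤, d: ⊤, e: ⊤, f: ⊤}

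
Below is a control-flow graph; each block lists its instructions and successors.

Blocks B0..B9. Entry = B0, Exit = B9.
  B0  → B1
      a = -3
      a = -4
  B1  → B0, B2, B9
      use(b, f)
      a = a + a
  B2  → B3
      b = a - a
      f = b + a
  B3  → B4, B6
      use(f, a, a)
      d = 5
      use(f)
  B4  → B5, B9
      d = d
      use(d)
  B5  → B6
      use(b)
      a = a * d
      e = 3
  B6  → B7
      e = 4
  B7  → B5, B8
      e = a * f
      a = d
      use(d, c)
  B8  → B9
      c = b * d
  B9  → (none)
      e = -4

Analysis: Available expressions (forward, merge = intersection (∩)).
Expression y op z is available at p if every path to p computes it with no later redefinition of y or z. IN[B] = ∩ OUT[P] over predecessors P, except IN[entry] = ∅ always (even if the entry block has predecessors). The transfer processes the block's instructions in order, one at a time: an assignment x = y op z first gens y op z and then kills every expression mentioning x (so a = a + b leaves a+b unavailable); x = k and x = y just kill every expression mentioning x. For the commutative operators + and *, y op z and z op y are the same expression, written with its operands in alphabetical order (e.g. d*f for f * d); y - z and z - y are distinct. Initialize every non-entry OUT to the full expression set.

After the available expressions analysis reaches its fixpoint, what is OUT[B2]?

Answer: {a+b, a-a}

Trace:
Per-block solution:
  B0:  IN={}  OUT={}
  B1:  IN={}  OUT={}
  B2:  IN={}  OUT={a+b, a-a}
  B3:  IN={a+b, a-a}  OUT={a+b, a-a}
  B4:  IN={a+b, a-a}  OUT={a+b, a-a}
  B5:  IN={}  OUT={}
  B6:  IN={}  OUT={}
  B7:  IN={}  OUT={}
  B8:  IN={}  OUT={b*d}
  B9:  IN={}  OUT={}

Merge at B2: IN[B2] = OUT[B1] = {}
Applying B2's transfer function to that IN value gives OUT[B2] (row B2 above).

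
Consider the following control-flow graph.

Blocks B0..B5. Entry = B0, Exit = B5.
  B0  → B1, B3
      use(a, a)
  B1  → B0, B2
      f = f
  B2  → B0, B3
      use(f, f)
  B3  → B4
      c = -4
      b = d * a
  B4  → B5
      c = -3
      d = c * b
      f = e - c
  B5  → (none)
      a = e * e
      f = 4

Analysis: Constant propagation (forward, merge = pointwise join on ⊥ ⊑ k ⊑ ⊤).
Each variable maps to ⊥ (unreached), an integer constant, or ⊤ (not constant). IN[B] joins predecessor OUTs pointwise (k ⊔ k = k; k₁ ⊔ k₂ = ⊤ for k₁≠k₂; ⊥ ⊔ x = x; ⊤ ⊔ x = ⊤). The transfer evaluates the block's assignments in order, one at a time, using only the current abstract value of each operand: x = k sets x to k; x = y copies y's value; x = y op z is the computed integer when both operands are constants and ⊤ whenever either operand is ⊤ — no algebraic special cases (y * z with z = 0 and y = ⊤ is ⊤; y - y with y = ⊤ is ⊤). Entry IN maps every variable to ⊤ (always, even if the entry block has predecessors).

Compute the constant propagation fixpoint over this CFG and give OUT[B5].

Answer: {a: ⊤, b: ⊤, c: -3, d: ⊤, e: ⊤, f: 4}

Trace:
Converged values:
  B0:   IN=(all ⊤)   OUT=(all ⊤)
  B1:   IN=(all ⊤)   OUT=(all ⊤)
  B2:   IN=(all ⊤)   OUT=(all ⊤)
  B3:   IN=(all ⊤)   OUT={c:-4; rest ⊤}
  B4:   IN={c:-4; rest ⊤}   OUT={c:-3; rest ⊤}
  B5:   IN={c:-3; rest ⊤}   OUT={c:-3, f:4; rest ⊤}

Merge at B5: IN[B5] = OUT[B4] = {a: ⊤, b: ⊤, c: -3, d: ⊤, e: ⊤, f: ⊤}
Applying B5's transfer function to that IN value gives OUT[B5] (row B5 above).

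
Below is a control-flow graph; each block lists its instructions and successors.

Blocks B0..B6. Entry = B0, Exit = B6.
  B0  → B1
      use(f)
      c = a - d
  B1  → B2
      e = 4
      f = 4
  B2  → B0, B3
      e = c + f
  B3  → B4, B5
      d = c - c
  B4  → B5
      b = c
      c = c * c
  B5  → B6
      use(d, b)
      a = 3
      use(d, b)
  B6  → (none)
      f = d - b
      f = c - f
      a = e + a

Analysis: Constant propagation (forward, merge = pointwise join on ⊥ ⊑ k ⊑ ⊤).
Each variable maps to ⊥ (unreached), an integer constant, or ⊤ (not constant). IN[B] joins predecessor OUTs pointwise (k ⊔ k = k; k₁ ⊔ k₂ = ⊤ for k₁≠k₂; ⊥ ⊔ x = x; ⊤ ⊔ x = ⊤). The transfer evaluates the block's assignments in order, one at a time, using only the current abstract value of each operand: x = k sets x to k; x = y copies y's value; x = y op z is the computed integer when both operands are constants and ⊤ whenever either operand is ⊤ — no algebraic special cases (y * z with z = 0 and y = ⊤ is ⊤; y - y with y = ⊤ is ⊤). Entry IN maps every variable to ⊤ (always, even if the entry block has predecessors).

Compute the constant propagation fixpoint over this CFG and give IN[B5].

Converged values:
  B0:   IN=(all ⊤)   OUT=(all ⊤)
  B1:   IN=(all ⊤)   OUT={e:4, f:4; rest ⊤}
  B2:   IN={e:4, f:4; rest ⊤}   OUT={f:4; rest ⊤}
  B3:   IN={f:4; rest ⊤}   OUT={f:4; rest ⊤}
  B4:   IN={f:4; rest ⊤}   OUT={f:4; rest ⊤}
  B5:   IN={f:4; rest ⊤}   OUT={a:3, f:4; rest ⊤}
  B6:   IN={a:3, f:4; rest ⊤}   OUT=(all ⊤)

Merge at B5: IN[B5] = OUT[B3] ⊔ OUT[B4] = {a: ⊤, b: ⊤, c: ⊤, d: ⊤, e: ⊤, f: 4}

Answer: {a: ⊤, b: ⊤, c: ⊤, d: ⊤, e: ⊤, f: 4}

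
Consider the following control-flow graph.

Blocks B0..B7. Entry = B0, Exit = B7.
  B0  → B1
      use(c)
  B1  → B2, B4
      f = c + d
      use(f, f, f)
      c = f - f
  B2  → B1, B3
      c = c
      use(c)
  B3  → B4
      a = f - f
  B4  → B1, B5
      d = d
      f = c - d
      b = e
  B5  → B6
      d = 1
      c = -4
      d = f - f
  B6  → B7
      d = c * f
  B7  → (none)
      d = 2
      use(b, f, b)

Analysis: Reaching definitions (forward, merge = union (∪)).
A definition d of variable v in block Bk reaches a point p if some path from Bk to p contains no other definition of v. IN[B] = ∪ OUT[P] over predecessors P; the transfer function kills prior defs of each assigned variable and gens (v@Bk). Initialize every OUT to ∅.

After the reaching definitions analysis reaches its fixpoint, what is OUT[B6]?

Answer: {a@B3, b@B4, c@B5, d@B6, f@B4}

Derivation:
Fixpoint table:
  B0:   IN={}   OUT={}
  B1:   IN={a@B3, b@B4, c@B1, c@B2, d@B4, f@B1, f@B4}   OUT={a@B3, b@B4, c@B1, d@B4, f@B1}
  B2:   IN={a@B3, b@B4, c@B1, d@B4, f@B1}   OUT={a@B3, b@B4, c@B2, d@B4, f@B1}
  B3:   IN={a@B3, b@B4, c@B2, d@B4, f@B1}   OUT={a@B3, b@B4, c@B2, d@B4, f@B1}
  B4:   IN={a@B3, b@B4, c@B1, c@B2, d@B4, f@B1}   OUT={a@B3, b@B4, c@B1, c@B2, d@B4, f@B4}
  B5:   IN={a@B3, b@B4, c@B1, c@B2, d@B4, f@B4}   OUT={a@B3, b@B4, c@B5, d@B5, f@B4}
  B6:   IN={a@B3, b@B4, c@B5, d@B5, f@B4}   OUT={a@B3, b@B4, c@B5, d@B6, f@B4}
  B7:   IN={a@B3, b@B4, c@B5, d@B6, f@B4}   OUT={a@B3, b@B4, c@B5, d@B7, f@B4}

Merge at B6: IN[B6] = OUT[B5] = {a@B3, b@B4, c@B5, d@B5, f@B4}
Applying B6's transfer function to that IN value gives OUT[B6] (row B6 above).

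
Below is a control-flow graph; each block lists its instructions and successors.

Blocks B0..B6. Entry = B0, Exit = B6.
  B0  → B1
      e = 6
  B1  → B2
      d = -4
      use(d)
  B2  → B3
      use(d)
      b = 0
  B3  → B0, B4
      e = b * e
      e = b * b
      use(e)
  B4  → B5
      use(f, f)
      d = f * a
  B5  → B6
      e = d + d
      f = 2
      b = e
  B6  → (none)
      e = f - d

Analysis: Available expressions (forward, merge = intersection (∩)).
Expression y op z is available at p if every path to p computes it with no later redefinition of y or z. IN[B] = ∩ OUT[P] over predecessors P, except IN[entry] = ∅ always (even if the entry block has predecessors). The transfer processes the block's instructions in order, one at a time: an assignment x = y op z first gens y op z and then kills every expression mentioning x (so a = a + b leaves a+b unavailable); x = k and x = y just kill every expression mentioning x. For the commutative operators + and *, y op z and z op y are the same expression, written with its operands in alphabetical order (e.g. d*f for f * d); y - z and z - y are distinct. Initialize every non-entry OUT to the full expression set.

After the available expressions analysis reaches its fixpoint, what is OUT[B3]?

Answer: {b*b}

Working:
Fixpoint table:
  B0:  IN={}  OUT={}
  B1:  IN={}  OUT={}
  B2:  IN={}  OUT={}
  B3:  IN={}  OUT={b*b}
  B4:  IN={b*b}  OUT={a*f, b*b}
  B5:  IN={a*f, b*b}  OUT={d+d}
  B6:  IN={d+d}  OUT={d+d, f-d}

Merge at B3: IN[B3] = OUT[B2] = {}
Applying B3's transfer function to that IN value gives OUT[B3] (row B3 above).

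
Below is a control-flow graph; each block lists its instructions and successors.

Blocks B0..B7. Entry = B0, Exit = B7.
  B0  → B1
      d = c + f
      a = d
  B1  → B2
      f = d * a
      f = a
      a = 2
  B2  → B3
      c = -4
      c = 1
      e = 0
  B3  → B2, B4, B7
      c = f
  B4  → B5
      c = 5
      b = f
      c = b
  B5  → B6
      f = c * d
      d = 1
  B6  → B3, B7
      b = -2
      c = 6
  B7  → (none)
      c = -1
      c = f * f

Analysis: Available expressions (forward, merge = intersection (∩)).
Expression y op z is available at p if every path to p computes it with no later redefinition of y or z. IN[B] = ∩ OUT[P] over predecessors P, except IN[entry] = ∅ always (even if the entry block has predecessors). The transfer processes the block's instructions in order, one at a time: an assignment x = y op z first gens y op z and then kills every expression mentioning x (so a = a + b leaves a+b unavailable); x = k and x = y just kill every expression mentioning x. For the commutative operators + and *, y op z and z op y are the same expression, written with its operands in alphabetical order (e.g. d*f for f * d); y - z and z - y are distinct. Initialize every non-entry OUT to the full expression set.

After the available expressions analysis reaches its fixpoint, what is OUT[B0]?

Answer: {c+f}

Derivation:
Converged values:
  B0:  IN={}  OUT={c+f}
  B1:  IN={c+f}  OUT={}
  B2:  IN={}  OUT={}
  B3:  IN={}  OUT={}
  B4:  IN={}  OUT={}
  B5:  IN={}  OUT={}
  B6:  IN={}  OUT={}
  B7:  IN={}  OUT={f*f}

B0 is the boundary node: IN[B0] = {}
Applying B0's transfer function to that IN value gives OUT[B0] (row B0 above).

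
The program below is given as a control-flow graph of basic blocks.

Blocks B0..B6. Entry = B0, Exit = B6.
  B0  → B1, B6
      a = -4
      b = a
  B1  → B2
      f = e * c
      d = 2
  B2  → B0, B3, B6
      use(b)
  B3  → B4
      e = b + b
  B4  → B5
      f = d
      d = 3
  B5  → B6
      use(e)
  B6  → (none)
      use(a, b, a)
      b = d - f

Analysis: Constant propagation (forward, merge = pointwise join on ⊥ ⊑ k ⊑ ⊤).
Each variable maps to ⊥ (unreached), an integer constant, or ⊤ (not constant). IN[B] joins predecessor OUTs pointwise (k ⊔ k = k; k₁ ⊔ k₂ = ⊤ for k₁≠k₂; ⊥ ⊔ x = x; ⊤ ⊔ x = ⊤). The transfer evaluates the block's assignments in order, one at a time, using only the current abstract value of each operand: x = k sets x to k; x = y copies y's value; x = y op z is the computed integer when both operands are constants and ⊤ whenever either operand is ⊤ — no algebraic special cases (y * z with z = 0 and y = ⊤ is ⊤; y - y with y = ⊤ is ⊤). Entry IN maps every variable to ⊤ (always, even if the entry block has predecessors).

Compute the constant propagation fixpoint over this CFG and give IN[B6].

Answer: {a: -4, b: -4, c: ⊤, d: ⊤, e: ⊤, f: ⊤}

Trace:
Converged values:
  B0:  IN=(all ⊤)  OUT={a:-4, b:-4; rest ⊤}
  B1:  IN={a:-4, b:-4; rest ⊤}  OUT={a:-4, b:-4, d:2; rest ⊤}
  B2:  IN={a:-4, b:-4, d:2; rest ⊤}  OUT={a:-4, b:-4, d:2; rest ⊤}
  B3:  IN={a:-4, b:-4, d:2; rest ⊤}  OUT={a:-4, b:-4, d:2, e:-8; rest ⊤}
  B4:  IN={a:-4, b:-4, d:2, e:-8; rest ⊤}  OUT={a:-4, b:-4, d:3, e:-8, f:2; rest ⊤}
  B5:  IN={a:-4, b:-4, d:3, e:-8, f:2; rest ⊤}  OUT={a:-4, b:-4, d:3, e:-8, f:2; rest ⊤}
  B6:  IN={a:-4, b:-4; rest ⊤}  OUT={a:-4; rest ⊤}

Merge at B6: IN[B6] = OUT[B0] ⊔ OUT[B2] ⊔ OUT[B5] = {a: -4, b: -4, c: ⊤, d: ⊤, e: ⊤, f: ⊤}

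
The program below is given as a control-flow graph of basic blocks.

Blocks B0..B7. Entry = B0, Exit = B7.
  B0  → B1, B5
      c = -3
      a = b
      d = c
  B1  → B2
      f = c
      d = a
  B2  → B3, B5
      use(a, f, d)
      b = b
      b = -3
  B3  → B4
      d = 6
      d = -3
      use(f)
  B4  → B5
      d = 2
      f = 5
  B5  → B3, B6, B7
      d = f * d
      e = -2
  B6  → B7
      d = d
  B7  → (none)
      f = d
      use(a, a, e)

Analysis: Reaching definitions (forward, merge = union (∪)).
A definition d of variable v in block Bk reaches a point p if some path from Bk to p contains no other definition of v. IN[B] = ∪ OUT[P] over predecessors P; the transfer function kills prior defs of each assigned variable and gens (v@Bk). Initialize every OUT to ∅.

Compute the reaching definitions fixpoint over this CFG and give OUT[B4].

Per-block solution:
  B0:   IN={}   OUT={a@B0, c@B0, d@B0}
  B1:   IN={a@B0, c@B0, d@B0}   OUT={a@B0, c@B0, d@B1, f@B1}
  B2:   IN={a@B0, c@B0, d@B1, f@B1}   OUT={a@B0, b@B2, c@B0, d@B1, f@B1}
  B3:   IN={a@B0, b@B2, c@B0, d@B1, d@B5, e@B5, f@B1, f@B4}   OUT={a@B0, b@B2, c@B0, d@B3, e@B5, f@B1, f@B4}
  B4:   IN={a@B0, b@B2, c@B0, d@B3, e@B5, f@B1, f@B4}   OUT={a@B0, b@B2, c@B0, d@B4, e@B5, f@B4}
  B5:   IN={a@B0, b@B2, c@B0, d@B0, d@B1, d@B4, e@B5, f@B1, f@B4}   OUT={a@B0, b@B2, c@B0, d@B5, e@B5, f@B1, f@B4}
  B6:   IN={a@B0, b@B2, c@B0, d@B5, e@B5, f@B1, f@B4}   OUT={a@B0, b@B2, c@B0, d@B6, e@B5, f@B1, f@B4}
  B7:   IN={a@B0, b@B2, c@B0, d@B5, d@B6, e@B5, f@B1, f@B4}   OUT={a@B0, b@B2, c@B0, d@B5, d@B6, e@B5, f@B7}

Merge at B4: IN[B4] = OUT[B3] = {a@B0, b@B2, c@B0, d@B3, e@B5, f@B1, f@B4}
Applying B4's transfer function to that IN value gives OUT[B4] (row B4 above).

Answer: {a@B0, b@B2, c@B0, d@B4, e@B5, f@B4}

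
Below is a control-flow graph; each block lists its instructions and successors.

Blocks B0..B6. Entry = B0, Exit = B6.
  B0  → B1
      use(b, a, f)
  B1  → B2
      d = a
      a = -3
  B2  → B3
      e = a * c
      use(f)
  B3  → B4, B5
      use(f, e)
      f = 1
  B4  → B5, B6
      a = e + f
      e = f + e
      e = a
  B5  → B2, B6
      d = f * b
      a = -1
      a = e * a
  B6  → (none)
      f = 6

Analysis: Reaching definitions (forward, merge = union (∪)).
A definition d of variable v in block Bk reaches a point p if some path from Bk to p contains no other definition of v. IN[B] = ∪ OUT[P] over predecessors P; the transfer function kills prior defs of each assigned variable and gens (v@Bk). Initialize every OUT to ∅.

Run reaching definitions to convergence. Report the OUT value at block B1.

Converged values:
  B0:   IN={}   OUT={}
  B1:   IN={}   OUT={a@B1, d@B1}
  B2:   IN={a@B1, a@B5, d@B1, d@B5, e@B2, e@B4, f@B3}   OUT={a@B1, a@B5, d@B1, d@B5, e@B2, f@B3}
  B3:   IN={a@B1, a@B5, d@B1, d@B5, e@B2, f@B3}   OUT={a@B1, a@B5, d@B1, d@B5, e@B2, f@B3}
  B4:   IN={a@B1, a@B5, d@B1, d@B5, e@B2, f@B3}   OUT={a@B4, d@B1, d@B5, e@B4, f@B3}
  B5:   IN={a@B1, a@B4, a@B5, d@B1, d@B5, e@B2, e@B4, f@B3}   OUT={a@B5, d@B5, e@B2, e@B4, f@B3}
  B6:   IN={a@B4, a@B5, d@B1, d@B5, e@B2, e@B4, f@B3}   OUT={a@B4, a@B5, d@B1, d@B5, e@B2, e@B4, f@B6}

Merge at B1: IN[B1] = OUT[B0] = {}
Applying B1's transfer function to that IN value gives OUT[B1] (row B1 above).

Answer: {a@B1, d@B1}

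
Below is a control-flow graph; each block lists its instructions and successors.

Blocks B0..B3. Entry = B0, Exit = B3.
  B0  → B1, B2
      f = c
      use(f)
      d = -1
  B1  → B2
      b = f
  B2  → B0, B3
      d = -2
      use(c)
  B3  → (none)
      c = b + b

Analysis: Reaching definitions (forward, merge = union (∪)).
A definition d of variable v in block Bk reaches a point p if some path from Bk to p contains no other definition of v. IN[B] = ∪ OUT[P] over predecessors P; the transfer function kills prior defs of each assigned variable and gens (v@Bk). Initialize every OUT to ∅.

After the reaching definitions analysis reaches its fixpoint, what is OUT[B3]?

Fixpoint table:
  B0:  IN={b@B1, d@B2, f@B0}  OUT={b@B1, d@B0, f@B0}
  B1:  IN={b@B1, d@B0, f@B0}  OUT={b@B1, d@B0, f@B0}
  B2:  IN={b@B1, d@B0, f@B0}  OUT={b@B1, d@B2, f@B0}
  B3:  IN={b@B1, d@B2, f@B0}  OUT={b@B1, c@B3, d@B2, f@B0}

Merge at B3: IN[B3] = OUT[B2] = {b@B1, d@B2, f@B0}
Applying B3's transfer function to that IN value gives OUT[B3] (row B3 above).

Answer: {b@B1, c@B3, d@B2, f@B0}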